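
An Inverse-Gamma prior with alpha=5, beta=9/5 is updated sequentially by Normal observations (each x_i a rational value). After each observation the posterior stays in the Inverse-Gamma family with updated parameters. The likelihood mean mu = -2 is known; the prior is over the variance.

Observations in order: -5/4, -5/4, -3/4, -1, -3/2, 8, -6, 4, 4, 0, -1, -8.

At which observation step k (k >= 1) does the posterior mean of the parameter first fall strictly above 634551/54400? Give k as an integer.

obs 1: x=-5/4 → posterior Inverse-Gamma(11/2, 333/160)
obs 2: x=-5/4 → posterior Inverse-Gamma(6, 189/80)
obs 3: x=-3/4 → posterior Inverse-Gamma(13/2, 503/160)
obs 4: x=-1 → posterior Inverse-Gamma(7, 583/160)
obs 5: x=-3/2 → posterior Inverse-Gamma(15/2, 603/160)
obs 6: x=8 → posterior Inverse-Gamma(8, 8603/160)
obs 7: x=-6 → posterior Inverse-Gamma(17/2, 9883/160)
obs 8: x=4 → posterior Inverse-Gamma(9, 12763/160)
obs 9: x=4 → posterior Inverse-Gamma(19/2, 15643/160)
obs 10: x=0 → posterior Inverse-Gamma(10, 15963/160)
obs 11: x=-1 → posterior Inverse-Gamma(21/2, 16043/160)
obs 12: x=-8 → posterior Inverse-Gamma(11, 18923/160)

k = 12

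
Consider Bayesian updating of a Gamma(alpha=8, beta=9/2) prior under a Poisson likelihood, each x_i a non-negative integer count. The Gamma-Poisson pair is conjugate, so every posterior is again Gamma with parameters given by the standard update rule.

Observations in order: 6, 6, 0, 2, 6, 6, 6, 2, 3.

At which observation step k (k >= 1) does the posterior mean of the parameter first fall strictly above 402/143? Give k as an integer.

obs 1: x=6 → posterior Gamma(14, 11/2)
obs 2: x=6 → posterior Gamma(20, 13/2)
obs 3: x=0 → posterior Gamma(20, 15/2)
obs 4: x=2 → posterior Gamma(22, 17/2)
obs 5: x=6 → posterior Gamma(28, 19/2)
obs 6: x=6 → posterior Gamma(34, 21/2)
obs 7: x=6 → posterior Gamma(40, 23/2)
obs 8: x=2 → posterior Gamma(42, 25/2)
obs 9: x=3 → posterior Gamma(45, 27/2)

k = 2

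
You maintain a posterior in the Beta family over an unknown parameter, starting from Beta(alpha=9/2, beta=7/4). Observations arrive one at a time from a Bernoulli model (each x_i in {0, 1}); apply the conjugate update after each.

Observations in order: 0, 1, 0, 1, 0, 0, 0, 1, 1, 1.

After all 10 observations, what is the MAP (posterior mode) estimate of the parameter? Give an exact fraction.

34/57

obs 1: x=0 → posterior Beta(9/2, 11/4)
obs 2: x=1 → posterior Beta(11/2, 11/4)
obs 3: x=0 → posterior Beta(11/2, 15/4)
obs 4: x=1 → posterior Beta(13/2, 15/4)
obs 5: x=0 → posterior Beta(13/2, 19/4)
obs 6: x=0 → posterior Beta(13/2, 23/4)
obs 7: x=0 → posterior Beta(13/2, 27/4)
obs 8: x=1 → posterior Beta(15/2, 27/4)
obs 9: x=1 → posterior Beta(17/2, 27/4)
obs 10: x=1 → posterior Beta(19/2, 27/4)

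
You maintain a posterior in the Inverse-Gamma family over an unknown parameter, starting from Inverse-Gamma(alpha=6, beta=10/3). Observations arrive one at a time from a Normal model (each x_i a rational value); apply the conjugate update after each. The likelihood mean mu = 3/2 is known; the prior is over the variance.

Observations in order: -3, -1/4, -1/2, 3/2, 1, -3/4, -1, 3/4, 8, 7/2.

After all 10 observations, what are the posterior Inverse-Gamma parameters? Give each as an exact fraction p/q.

obs 1: x=-3 → posterior Inverse-Gamma(13/2, 323/24)
obs 2: x=-1/4 → posterior Inverse-Gamma(7, 1439/96)
obs 3: x=-1/2 → posterior Inverse-Gamma(15/2, 1631/96)
obs 4: x=3/2 → posterior Inverse-Gamma(8, 1631/96)
obs 5: x=1 → posterior Inverse-Gamma(17/2, 1643/96)
obs 6: x=-3/4 → posterior Inverse-Gamma(9, 943/48)
obs 7: x=-1 → posterior Inverse-Gamma(19/2, 1093/48)
obs 8: x=3/4 → posterior Inverse-Gamma(10, 2213/96)
obs 9: x=8 → posterior Inverse-Gamma(21/2, 4241/96)
obs 10: x=7/2 → posterior Inverse-Gamma(11, 4433/96)

alpha=11, beta=4433/96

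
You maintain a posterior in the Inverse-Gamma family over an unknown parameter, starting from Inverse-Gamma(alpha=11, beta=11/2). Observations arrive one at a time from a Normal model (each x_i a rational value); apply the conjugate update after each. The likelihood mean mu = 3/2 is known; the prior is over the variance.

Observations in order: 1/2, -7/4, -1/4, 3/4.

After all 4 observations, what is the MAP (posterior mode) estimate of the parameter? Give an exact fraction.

obs 1: x=1/2 → posterior Inverse-Gamma(23/2, 6)
obs 2: x=-7/4 → posterior Inverse-Gamma(12, 361/32)
obs 3: x=-1/4 → posterior Inverse-Gamma(25/2, 205/16)
obs 4: x=3/4 → posterior Inverse-Gamma(13, 419/32)

419/448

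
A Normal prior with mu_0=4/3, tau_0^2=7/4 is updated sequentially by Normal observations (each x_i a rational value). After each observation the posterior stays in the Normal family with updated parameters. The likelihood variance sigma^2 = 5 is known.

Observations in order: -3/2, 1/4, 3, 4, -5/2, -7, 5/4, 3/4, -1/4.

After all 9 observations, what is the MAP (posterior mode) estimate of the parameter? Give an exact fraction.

38/249

obs 1: x=-3/2 → posterior Normal(97/162, 35/27)
obs 2: x=1/4 → posterior Normal(215/408, 35/34)
obs 3: x=3 → posterior Normal(467/492, 35/41)
obs 4: x=4 → posterior Normal(803/576, 35/48)
obs 5: x=-5/2 → posterior Normal(593/660, 7/11)
obs 6: x=-7 → posterior Normal(5/744, 35/62)
obs 7: x=5/4 → posterior Normal(55/414, 35/69)
obs 8: x=3/4 → posterior Normal(173/912, 35/76)
obs 9: x=-1/4 → posterior Normal(38/249, 35/83)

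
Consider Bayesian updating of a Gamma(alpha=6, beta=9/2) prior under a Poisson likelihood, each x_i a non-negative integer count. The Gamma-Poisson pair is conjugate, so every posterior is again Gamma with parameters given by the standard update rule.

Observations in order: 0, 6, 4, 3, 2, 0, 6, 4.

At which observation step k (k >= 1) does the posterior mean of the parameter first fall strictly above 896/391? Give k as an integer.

obs 1: x=0 → posterior Gamma(6, 11/2)
obs 2: x=6 → posterior Gamma(12, 13/2)
obs 3: x=4 → posterior Gamma(16, 15/2)
obs 4: x=3 → posterior Gamma(19, 17/2)
obs 5: x=2 → posterior Gamma(21, 19/2)
obs 6: x=0 → posterior Gamma(21, 21/2)
obs 7: x=6 → posterior Gamma(27, 23/2)
obs 8: x=4 → posterior Gamma(31, 25/2)

k = 7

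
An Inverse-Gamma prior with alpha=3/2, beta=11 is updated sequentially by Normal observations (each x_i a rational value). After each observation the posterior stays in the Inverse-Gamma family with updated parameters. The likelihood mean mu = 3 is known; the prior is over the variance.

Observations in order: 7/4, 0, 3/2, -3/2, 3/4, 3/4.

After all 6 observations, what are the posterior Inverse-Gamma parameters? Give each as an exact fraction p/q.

alpha=9/2, beta=1043/32

obs 1: x=7/4 → posterior Inverse-Gamma(2, 377/32)
obs 2: x=0 → posterior Inverse-Gamma(5/2, 521/32)
obs 3: x=3/2 → posterior Inverse-Gamma(3, 557/32)
obs 4: x=-3/2 → posterior Inverse-Gamma(7/2, 881/32)
obs 5: x=3/4 → posterior Inverse-Gamma(4, 481/16)
obs 6: x=3/4 → posterior Inverse-Gamma(9/2, 1043/32)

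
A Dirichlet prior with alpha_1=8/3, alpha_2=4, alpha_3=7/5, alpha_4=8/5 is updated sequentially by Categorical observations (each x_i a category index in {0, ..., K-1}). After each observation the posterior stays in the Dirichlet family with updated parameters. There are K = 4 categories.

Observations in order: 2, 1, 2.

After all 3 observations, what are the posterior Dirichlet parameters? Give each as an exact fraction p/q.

obs 1: x=2 → posterior Dirichlet(8/3, 4, 12/5, 8/5)
obs 2: x=1 → posterior Dirichlet(8/3, 5, 12/5, 8/5)
obs 3: x=2 → posterior Dirichlet(8/3, 5, 17/5, 8/5)

alpha_1=8/3, alpha_2=5, alpha_3=17/5, alpha_4=8/5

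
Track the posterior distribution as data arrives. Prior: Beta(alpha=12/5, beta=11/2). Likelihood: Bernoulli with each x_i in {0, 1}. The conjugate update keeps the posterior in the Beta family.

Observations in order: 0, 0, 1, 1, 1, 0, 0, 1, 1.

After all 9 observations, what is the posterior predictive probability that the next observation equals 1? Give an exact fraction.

74/169

obs 1: x=0 → posterior Beta(12/5, 13/2)
obs 2: x=0 → posterior Beta(12/5, 15/2)
obs 3: x=1 → posterior Beta(17/5, 15/2)
obs 4: x=1 → posterior Beta(22/5, 15/2)
obs 5: x=1 → posterior Beta(27/5, 15/2)
obs 6: x=0 → posterior Beta(27/5, 17/2)
obs 7: x=0 → posterior Beta(27/5, 19/2)
obs 8: x=1 → posterior Beta(32/5, 19/2)
obs 9: x=1 → posterior Beta(37/5, 19/2)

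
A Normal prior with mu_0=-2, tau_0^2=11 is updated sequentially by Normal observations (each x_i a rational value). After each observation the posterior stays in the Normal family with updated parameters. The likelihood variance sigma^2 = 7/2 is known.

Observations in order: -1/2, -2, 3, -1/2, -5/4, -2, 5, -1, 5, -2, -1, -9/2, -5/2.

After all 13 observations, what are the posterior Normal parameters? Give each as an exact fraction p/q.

obs 1: x=-1/2 → posterior Normal(-25/29, 77/29)
obs 2: x=-2 → posterior Normal(-23/17, 77/51)
obs 3: x=3 → posterior Normal(-3/73, 77/73)
obs 4: x=-1/2 → posterior Normal(-14/95, 77/95)
obs 5: x=-5/4 → posterior Normal(-83/234, 77/117)
obs 6: x=-2 → posterior Normal(-171/278, 77/139)
obs 7: x=5 → posterior Normal(7/46, 11/23)
obs 8: x=-1 → posterior Normal(5/366, 77/183)
obs 9: x=5 → posterior Normal(45/82, 77/205)
obs 10: x=-2 → posterior Normal(137/454, 77/227)
obs 11: x=-1 → posterior Normal(31/166, 77/249)
obs 12: x=-9/2 → posterior Normal(-105/542, 77/271)
obs 13: x=-5/2 → posterior Normal(-215/586, 77/293)

mu_0=-215/586, tau_0^2=77/293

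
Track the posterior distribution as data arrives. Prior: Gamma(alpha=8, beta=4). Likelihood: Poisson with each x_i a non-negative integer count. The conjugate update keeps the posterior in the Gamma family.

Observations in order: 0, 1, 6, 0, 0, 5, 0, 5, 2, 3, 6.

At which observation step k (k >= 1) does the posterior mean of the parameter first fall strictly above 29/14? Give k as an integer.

k = 3

obs 1: x=0 → posterior Gamma(8, 5)
obs 2: x=1 → posterior Gamma(9, 6)
obs 3: x=6 → posterior Gamma(15, 7)
obs 4: x=0 → posterior Gamma(15, 8)
obs 5: x=0 → posterior Gamma(15, 9)
obs 6: x=5 → posterior Gamma(20, 10)
obs 7: x=0 → posterior Gamma(20, 11)
obs 8: x=5 → posterior Gamma(25, 12)
obs 9: x=2 → posterior Gamma(27, 13)
obs 10: x=3 → posterior Gamma(30, 14)
obs 11: x=6 → posterior Gamma(36, 15)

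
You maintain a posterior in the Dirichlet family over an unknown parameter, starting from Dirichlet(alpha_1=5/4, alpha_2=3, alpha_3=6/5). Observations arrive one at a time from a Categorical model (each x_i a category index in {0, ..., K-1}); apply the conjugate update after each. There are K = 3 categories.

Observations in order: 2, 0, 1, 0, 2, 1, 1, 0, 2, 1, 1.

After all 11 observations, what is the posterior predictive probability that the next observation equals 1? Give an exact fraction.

160/329

obs 1: x=2 → posterior Dirichlet(5/4, 3, 11/5)
obs 2: x=0 → posterior Dirichlet(9/4, 3, 11/5)
obs 3: x=1 → posterior Dirichlet(9/4, 4, 11/5)
obs 4: x=0 → posterior Dirichlet(13/4, 4, 11/5)
obs 5: x=2 → posterior Dirichlet(13/4, 4, 16/5)
obs 6: x=1 → posterior Dirichlet(13/4, 5, 16/5)
obs 7: x=1 → posterior Dirichlet(13/4, 6, 16/5)
obs 8: x=0 → posterior Dirichlet(17/4, 6, 16/5)
obs 9: x=2 → posterior Dirichlet(17/4, 6, 21/5)
obs 10: x=1 → posterior Dirichlet(17/4, 7, 21/5)
obs 11: x=1 → posterior Dirichlet(17/4, 8, 21/5)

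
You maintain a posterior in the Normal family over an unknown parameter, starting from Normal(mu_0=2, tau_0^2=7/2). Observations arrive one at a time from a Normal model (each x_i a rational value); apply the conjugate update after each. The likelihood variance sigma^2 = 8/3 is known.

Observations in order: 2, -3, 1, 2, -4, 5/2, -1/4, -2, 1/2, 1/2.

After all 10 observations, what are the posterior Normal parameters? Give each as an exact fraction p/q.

mu_0=65/904, tau_0^2=28/113

obs 1: x=2 → posterior Normal(2, 56/37)
obs 2: x=-3 → posterior Normal(11/58, 28/29)
obs 3: x=1 → posterior Normal(32/79, 56/79)
obs 4: x=2 → posterior Normal(37/50, 14/25)
obs 5: x=-4 → posterior Normal(-10/121, 56/121)
obs 6: x=5/2 → posterior Normal(85/284, 28/71)
obs 7: x=-1/4 → posterior Normal(149/652, 56/163)
obs 8: x=-2 → posterior Normal(-19/736, 7/23)
obs 9: x=1/2 → posterior Normal(23/820, 56/205)
obs 10: x=1/2 → posterior Normal(65/904, 28/113)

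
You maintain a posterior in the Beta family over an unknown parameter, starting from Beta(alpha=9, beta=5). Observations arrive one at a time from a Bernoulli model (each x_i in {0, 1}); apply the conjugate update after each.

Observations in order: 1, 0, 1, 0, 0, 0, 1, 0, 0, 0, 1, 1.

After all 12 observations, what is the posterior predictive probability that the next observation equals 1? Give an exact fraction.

7/13

obs 1: x=1 → posterior Beta(10, 5)
obs 2: x=0 → posterior Beta(10, 6)
obs 3: x=1 → posterior Beta(11, 6)
obs 4: x=0 → posterior Beta(11, 7)
obs 5: x=0 → posterior Beta(11, 8)
obs 6: x=0 → posterior Beta(11, 9)
obs 7: x=1 → posterior Beta(12, 9)
obs 8: x=0 → posterior Beta(12, 10)
obs 9: x=0 → posterior Beta(12, 11)
obs 10: x=0 → posterior Beta(12, 12)
obs 11: x=1 → posterior Beta(13, 12)
obs 12: x=1 → posterior Beta(14, 12)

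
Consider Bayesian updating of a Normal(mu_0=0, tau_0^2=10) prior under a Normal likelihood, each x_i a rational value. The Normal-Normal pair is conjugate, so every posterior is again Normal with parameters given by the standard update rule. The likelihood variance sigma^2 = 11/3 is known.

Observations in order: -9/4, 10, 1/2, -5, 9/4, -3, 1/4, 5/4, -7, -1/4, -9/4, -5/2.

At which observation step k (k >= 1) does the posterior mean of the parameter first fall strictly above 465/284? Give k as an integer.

obs 1: x=-9/4 → posterior Normal(-135/82, 110/41)
obs 2: x=10 → posterior Normal(465/142, 110/71)
obs 3: x=1/2 → posterior Normal(495/202, 110/101)
obs 4: x=-5 → posterior Normal(195/262, 110/131)
obs 5: x=9/4 → posterior Normal(165/161, 110/161)
obs 6: x=-3 → posterior Normal(75/191, 110/191)
obs 7: x=1/4 → posterior Normal(165/442, 110/221)
obs 8: x=5/4 → posterior Normal(120/251, 110/251)
obs 9: x=-7 → posterior Normal(-90/281, 110/281)
obs 10: x=-1/4 → posterior Normal(-195/622, 110/311)
obs 11: x=-9/4 → posterior Normal(-15/31, 10/31)
obs 12: x=-5/2 → posterior Normal(-240/371, 110/371)

k = 2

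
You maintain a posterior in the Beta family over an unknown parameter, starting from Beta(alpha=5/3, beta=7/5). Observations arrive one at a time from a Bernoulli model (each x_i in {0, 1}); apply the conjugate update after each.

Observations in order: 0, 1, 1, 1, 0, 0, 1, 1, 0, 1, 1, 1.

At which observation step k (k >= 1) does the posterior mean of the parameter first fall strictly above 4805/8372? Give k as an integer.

k = 3

obs 1: x=0 → posterior Beta(5/3, 12/5)
obs 2: x=1 → posterior Beta(8/3, 12/5)
obs 3: x=1 → posterior Beta(11/3, 12/5)
obs 4: x=1 → posterior Beta(14/3, 12/5)
obs 5: x=0 → posterior Beta(14/3, 17/5)
obs 6: x=0 → posterior Beta(14/3, 22/5)
obs 7: x=1 → posterior Beta(17/3, 22/5)
obs 8: x=1 → posterior Beta(20/3, 22/5)
obs 9: x=0 → posterior Beta(20/3, 27/5)
obs 10: x=1 → posterior Beta(23/3, 27/5)
obs 11: x=1 → posterior Beta(26/3, 27/5)
obs 12: x=1 → posterior Beta(29/3, 27/5)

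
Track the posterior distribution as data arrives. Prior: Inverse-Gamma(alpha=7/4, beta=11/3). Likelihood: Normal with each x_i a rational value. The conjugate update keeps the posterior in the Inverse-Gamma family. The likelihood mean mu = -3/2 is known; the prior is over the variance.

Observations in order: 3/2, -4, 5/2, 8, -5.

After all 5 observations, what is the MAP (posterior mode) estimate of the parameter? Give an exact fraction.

obs 1: x=3/2 → posterior Inverse-Gamma(9/4, 49/6)
obs 2: x=-4 → posterior Inverse-Gamma(11/4, 271/24)
obs 3: x=5/2 → posterior Inverse-Gamma(13/4, 463/24)
obs 4: x=8 → posterior Inverse-Gamma(15/4, 773/12)
obs 5: x=-5 → posterior Inverse-Gamma(17/4, 1693/24)

1693/126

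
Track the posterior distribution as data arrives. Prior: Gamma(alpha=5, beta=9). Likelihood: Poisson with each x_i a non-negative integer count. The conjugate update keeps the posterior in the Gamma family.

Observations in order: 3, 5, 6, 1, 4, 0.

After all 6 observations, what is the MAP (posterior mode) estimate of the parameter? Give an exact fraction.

obs 1: x=3 → posterior Gamma(8, 10)
obs 2: x=5 → posterior Gamma(13, 11)
obs 3: x=6 → posterior Gamma(19, 12)
obs 4: x=1 → posterior Gamma(20, 13)
obs 5: x=4 → posterior Gamma(24, 14)
obs 6: x=0 → posterior Gamma(24, 15)

23/15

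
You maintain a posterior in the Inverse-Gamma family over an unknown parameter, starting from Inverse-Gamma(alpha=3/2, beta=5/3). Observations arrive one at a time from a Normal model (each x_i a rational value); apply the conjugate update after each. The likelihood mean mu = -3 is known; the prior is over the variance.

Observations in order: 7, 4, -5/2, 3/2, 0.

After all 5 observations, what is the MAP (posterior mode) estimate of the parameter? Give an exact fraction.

1091/60

obs 1: x=7 → posterior Inverse-Gamma(2, 155/3)
obs 2: x=4 → posterior Inverse-Gamma(5/2, 457/6)
obs 3: x=-5/2 → posterior Inverse-Gamma(3, 1831/24)
obs 4: x=3/2 → posterior Inverse-Gamma(7/2, 1037/12)
obs 5: x=0 → posterior Inverse-Gamma(4, 1091/12)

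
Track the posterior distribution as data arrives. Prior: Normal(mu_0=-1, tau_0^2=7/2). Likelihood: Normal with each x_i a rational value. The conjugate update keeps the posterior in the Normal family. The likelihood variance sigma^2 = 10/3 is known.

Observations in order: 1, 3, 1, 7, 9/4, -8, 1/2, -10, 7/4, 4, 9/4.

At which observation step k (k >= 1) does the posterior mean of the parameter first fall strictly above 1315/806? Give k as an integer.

k = 4

obs 1: x=1 → posterior Normal(1/41, 70/41)
obs 2: x=3 → posterior Normal(32/31, 35/31)
obs 3: x=1 → posterior Normal(85/83, 70/83)
obs 4: x=7 → posterior Normal(29/13, 35/52)
obs 5: x=9/4 → posterior Normal(1117/500, 14/25)
obs 6: x=-8 → posterior Normal(445/584, 35/73)
obs 7: x=1/2 → posterior Normal(487/668, 70/167)
obs 8: x=-10 → posterior Normal(-353/752, 35/94)
obs 9: x=7/4 → posterior Normal(-103/418, 70/209)
obs 10: x=4 → posterior Normal(13/92, 7/23)
obs 11: x=9/4 → posterior Normal(319/1004, 70/251)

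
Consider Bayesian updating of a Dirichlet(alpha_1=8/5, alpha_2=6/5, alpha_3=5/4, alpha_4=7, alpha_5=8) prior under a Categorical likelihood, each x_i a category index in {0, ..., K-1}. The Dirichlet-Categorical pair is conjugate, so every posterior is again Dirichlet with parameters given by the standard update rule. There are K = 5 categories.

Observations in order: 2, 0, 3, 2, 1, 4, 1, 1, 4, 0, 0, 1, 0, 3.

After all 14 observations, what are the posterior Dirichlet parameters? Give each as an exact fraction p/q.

alpha_1=28/5, alpha_2=26/5, alpha_3=13/4, alpha_4=9, alpha_5=10

obs 1: x=2 → posterior Dirichlet(8/5, 6/5, 9/4, 7, 8)
obs 2: x=0 → posterior Dirichlet(13/5, 6/5, 9/4, 7, 8)
obs 3: x=3 → posterior Dirichlet(13/5, 6/5, 9/4, 8, 8)
obs 4: x=2 → posterior Dirichlet(13/5, 6/5, 13/4, 8, 8)
obs 5: x=1 → posterior Dirichlet(13/5, 11/5, 13/4, 8, 8)
obs 6: x=4 → posterior Dirichlet(13/5, 11/5, 13/4, 8, 9)
obs 7: x=1 → posterior Dirichlet(13/5, 16/5, 13/4, 8, 9)
obs 8: x=1 → posterior Dirichlet(13/5, 21/5, 13/4, 8, 9)
obs 9: x=4 → posterior Dirichlet(13/5, 21/5, 13/4, 8, 10)
obs 10: x=0 → posterior Dirichlet(18/5, 21/5, 13/4, 8, 10)
obs 11: x=0 → posterior Dirichlet(23/5, 21/5, 13/4, 8, 10)
obs 12: x=1 → posterior Dirichlet(23/5, 26/5, 13/4, 8, 10)
obs 13: x=0 → posterior Dirichlet(28/5, 26/5, 13/4, 8, 10)
obs 14: x=3 → posterior Dirichlet(28/5, 26/5, 13/4, 9, 10)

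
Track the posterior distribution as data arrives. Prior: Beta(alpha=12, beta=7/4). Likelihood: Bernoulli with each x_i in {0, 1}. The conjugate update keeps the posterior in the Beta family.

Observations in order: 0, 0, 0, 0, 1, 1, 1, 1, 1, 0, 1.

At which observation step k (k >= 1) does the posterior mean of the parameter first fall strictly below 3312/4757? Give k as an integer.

k = 4

obs 1: x=0 → posterior Beta(12, 11/4)
obs 2: x=0 → posterior Beta(12, 15/4)
obs 3: x=0 → posterior Beta(12, 19/4)
obs 4: x=0 → posterior Beta(12, 23/4)
obs 5: x=1 → posterior Beta(13, 23/4)
obs 6: x=1 → posterior Beta(14, 23/4)
obs 7: x=1 → posterior Beta(15, 23/4)
obs 8: x=1 → posterior Beta(16, 23/4)
obs 9: x=1 → posterior Beta(17, 23/4)
obs 10: x=0 → posterior Beta(17, 27/4)
obs 11: x=1 → posterior Beta(18, 27/4)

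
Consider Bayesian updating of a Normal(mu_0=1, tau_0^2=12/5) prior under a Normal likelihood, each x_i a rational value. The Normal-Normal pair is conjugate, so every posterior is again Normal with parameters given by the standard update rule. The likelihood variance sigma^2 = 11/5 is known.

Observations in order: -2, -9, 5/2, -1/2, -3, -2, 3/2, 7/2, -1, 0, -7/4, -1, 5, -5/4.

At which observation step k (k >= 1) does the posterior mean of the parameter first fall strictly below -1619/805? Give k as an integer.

k = 2

obs 1: x=-2 → posterior Normal(-13/23, 132/115)
obs 2: x=-9 → posterior Normal(-121/35, 132/175)
obs 3: x=5/2 → posterior Normal(-91/47, 132/235)
obs 4: x=-1/2 → posterior Normal(-97/59, 132/295)
obs 5: x=-3 → posterior Normal(-133/71, 132/355)
obs 6: x=-2 → posterior Normal(-157/83, 132/415)
obs 7: x=3/2 → posterior Normal(-139/95, 132/475)
obs 8: x=7/2 → posterior Normal(-97/107, 132/535)
obs 9: x=-1 → posterior Normal(-109/119, 132/595)
obs 10: x=0 → posterior Normal(-109/131, 132/655)
obs 11: x=-7/4 → posterior Normal(-10/11, 12/65)
obs 12: x=-1 → posterior Normal(-142/155, 132/775)
obs 13: x=5 → posterior Normal(-82/167, 132/835)
obs 14: x=-5/4 → posterior Normal(-97/179, 132/895)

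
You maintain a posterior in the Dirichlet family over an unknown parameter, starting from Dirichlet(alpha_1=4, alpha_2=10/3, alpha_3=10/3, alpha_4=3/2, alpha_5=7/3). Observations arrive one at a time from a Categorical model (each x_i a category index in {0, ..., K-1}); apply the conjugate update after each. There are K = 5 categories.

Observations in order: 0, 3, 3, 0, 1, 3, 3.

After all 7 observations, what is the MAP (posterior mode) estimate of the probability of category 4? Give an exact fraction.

obs 1: x=0 → posterior Dirichlet(5, 10/3, 10/3, 3/2, 7/3)
obs 2: x=3 → posterior Dirichlet(5, 10/3, 10/3, 5/2, 7/3)
obs 3: x=3 → posterior Dirichlet(5, 10/3, 10/3, 7/2, 7/3)
obs 4: x=0 → posterior Dirichlet(6, 10/3, 10/3, 7/2, 7/3)
obs 5: x=1 → posterior Dirichlet(6, 13/3, 10/3, 7/2, 7/3)
obs 6: x=3 → posterior Dirichlet(6, 13/3, 10/3, 9/2, 7/3)
obs 7: x=3 → posterior Dirichlet(6, 13/3, 10/3, 11/2, 7/3)

8/99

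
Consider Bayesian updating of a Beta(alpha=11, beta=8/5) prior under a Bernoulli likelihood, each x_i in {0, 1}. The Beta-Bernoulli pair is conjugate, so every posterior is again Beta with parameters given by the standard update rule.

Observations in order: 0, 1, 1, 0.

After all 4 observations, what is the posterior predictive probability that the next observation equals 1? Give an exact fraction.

65/83

obs 1: x=0 → posterior Beta(11, 13/5)
obs 2: x=1 → posterior Beta(12, 13/5)
obs 3: x=1 → posterior Beta(13, 13/5)
obs 4: x=0 → posterior Beta(13, 18/5)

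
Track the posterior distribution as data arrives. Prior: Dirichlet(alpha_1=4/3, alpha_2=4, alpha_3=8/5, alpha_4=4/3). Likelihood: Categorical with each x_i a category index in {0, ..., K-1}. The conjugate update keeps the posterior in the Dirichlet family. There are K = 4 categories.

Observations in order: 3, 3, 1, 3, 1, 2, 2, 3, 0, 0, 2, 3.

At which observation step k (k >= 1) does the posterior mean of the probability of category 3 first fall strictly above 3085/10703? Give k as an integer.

k = 2

obs 1: x=3 → posterior Dirichlet(4/3, 4, 8/5, 7/3)
obs 2: x=3 → posterior Dirichlet(4/3, 4, 8/5, 10/3)
obs 3: x=1 → posterior Dirichlet(4/3, 5, 8/5, 10/3)
obs 4: x=3 → posterior Dirichlet(4/3, 5, 8/5, 13/3)
obs 5: x=1 → posterior Dirichlet(4/3, 6, 8/5, 13/3)
obs 6: x=2 → posterior Dirichlet(4/3, 6, 13/5, 13/3)
obs 7: x=2 → posterior Dirichlet(4/3, 6, 18/5, 13/3)
obs 8: x=3 → posterior Dirichlet(4/3, 6, 18/5, 16/3)
obs 9: x=0 → posterior Dirichlet(7/3, 6, 18/5, 16/3)
obs 10: x=0 → posterior Dirichlet(10/3, 6, 18/5, 16/3)
obs 11: x=2 → posterior Dirichlet(10/3, 6, 23/5, 16/3)
obs 12: x=3 → posterior Dirichlet(10/3, 6, 23/5, 19/3)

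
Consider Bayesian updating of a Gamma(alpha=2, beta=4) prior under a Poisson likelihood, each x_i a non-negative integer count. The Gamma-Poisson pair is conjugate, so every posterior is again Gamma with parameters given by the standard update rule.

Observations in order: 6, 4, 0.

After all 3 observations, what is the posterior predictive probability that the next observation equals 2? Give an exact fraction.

obs 1: x=6 → posterior Gamma(8, 5)
obs 2: x=4 → posterior Gamma(12, 6)
obs 3: x=0 → posterior Gamma(12, 7)

539810200839/2199023255552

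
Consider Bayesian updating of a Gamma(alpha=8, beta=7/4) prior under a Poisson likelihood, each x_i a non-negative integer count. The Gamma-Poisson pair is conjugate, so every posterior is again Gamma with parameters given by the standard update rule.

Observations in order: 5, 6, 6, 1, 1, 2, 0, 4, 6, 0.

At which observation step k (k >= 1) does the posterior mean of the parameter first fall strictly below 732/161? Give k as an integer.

obs 1: x=5 → posterior Gamma(13, 11/4)
obs 2: x=6 → posterior Gamma(19, 15/4)
obs 3: x=6 → posterior Gamma(25, 19/4)
obs 4: x=1 → posterior Gamma(26, 23/4)
obs 5: x=1 → posterior Gamma(27, 27/4)
obs 6: x=2 → posterior Gamma(29, 31/4)
obs 7: x=0 → posterior Gamma(29, 35/4)
obs 8: x=4 → posterior Gamma(33, 39/4)
obs 9: x=6 → posterior Gamma(39, 43/4)
obs 10: x=0 → posterior Gamma(39, 47/4)

k = 4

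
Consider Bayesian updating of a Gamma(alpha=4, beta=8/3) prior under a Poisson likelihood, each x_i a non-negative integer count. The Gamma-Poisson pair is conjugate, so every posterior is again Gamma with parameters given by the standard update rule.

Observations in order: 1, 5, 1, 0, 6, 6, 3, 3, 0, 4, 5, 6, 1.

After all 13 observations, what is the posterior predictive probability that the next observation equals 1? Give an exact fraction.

47398802677021327665006564520673123758377235100178161963034310526453328382389/284217094304040074348449707031250000000000000000000000000000000000000000000000

obs 1: x=1 → posterior Gamma(5, 11/3)
obs 2: x=5 → posterior Gamma(10, 14/3)
obs 3: x=1 → posterior Gamma(11, 17/3)
obs 4: x=0 → posterior Gamma(11, 20/3)
obs 5: x=6 → posterior Gamma(17, 23/3)
obs 6: x=6 → posterior Gamma(23, 26/3)
obs 7: x=3 → posterior Gamma(26, 29/3)
obs 8: x=3 → posterior Gamma(29, 32/3)
obs 9: x=0 → posterior Gamma(29, 35/3)
obs 10: x=4 → posterior Gamma(33, 38/3)
obs 11: x=5 → posterior Gamma(38, 41/3)
obs 12: x=6 → posterior Gamma(44, 44/3)
obs 13: x=1 → posterior Gamma(45, 47/3)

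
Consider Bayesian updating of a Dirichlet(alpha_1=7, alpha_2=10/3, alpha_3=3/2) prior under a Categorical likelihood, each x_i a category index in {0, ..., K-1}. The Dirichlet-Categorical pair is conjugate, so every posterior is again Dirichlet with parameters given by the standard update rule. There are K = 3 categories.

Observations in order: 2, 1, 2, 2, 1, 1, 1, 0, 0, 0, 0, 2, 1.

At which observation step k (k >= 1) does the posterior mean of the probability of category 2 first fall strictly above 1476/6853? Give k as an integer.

obs 1: x=2 → posterior Dirichlet(7, 10/3, 5/2)
obs 2: x=1 → posterior Dirichlet(7, 13/3, 5/2)
obs 3: x=2 → posterior Dirichlet(7, 13/3, 7/2)
obs 4: x=2 → posterior Dirichlet(7, 13/3, 9/2)
obs 5: x=1 → posterior Dirichlet(7, 16/3, 9/2)
obs 6: x=1 → posterior Dirichlet(7, 19/3, 9/2)
obs 7: x=1 → posterior Dirichlet(7, 22/3, 9/2)
obs 8: x=0 → posterior Dirichlet(8, 22/3, 9/2)
obs 9: x=0 → posterior Dirichlet(9, 22/3, 9/2)
obs 10: x=0 → posterior Dirichlet(10, 22/3, 9/2)
obs 11: x=0 → posterior Dirichlet(11, 22/3, 9/2)
obs 12: x=2 → posterior Dirichlet(11, 22/3, 11/2)
obs 13: x=1 → posterior Dirichlet(11, 25/3, 11/2)

k = 3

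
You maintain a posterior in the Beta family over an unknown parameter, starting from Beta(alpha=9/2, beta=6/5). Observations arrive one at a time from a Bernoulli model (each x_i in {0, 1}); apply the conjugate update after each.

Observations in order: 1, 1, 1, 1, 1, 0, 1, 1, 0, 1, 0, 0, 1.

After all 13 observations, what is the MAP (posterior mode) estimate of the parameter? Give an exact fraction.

125/167

obs 1: x=1 → posterior Beta(11/2, 6/5)
obs 2: x=1 → posterior Beta(13/2, 6/5)
obs 3: x=1 → posterior Beta(15/2, 6/5)
obs 4: x=1 → posterior Beta(17/2, 6/5)
obs 5: x=1 → posterior Beta(19/2, 6/5)
obs 6: x=0 → posterior Beta(19/2, 11/5)
obs 7: x=1 → posterior Beta(21/2, 11/5)
obs 8: x=1 → posterior Beta(23/2, 11/5)
obs 9: x=0 → posterior Beta(23/2, 16/5)
obs 10: x=1 → posterior Beta(25/2, 16/5)
obs 11: x=0 → posterior Beta(25/2, 21/5)
obs 12: x=0 → posterior Beta(25/2, 26/5)
obs 13: x=1 → posterior Beta(27/2, 26/5)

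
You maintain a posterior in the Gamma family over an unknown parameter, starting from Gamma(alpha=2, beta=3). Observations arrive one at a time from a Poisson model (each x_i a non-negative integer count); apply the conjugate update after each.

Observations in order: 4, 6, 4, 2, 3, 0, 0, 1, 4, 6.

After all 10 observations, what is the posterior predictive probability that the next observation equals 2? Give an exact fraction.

obs 1: x=4 → posterior Gamma(6, 4)
obs 2: x=6 → posterior Gamma(12, 5)
obs 3: x=4 → posterior Gamma(16, 6)
obs 4: x=2 → posterior Gamma(18, 7)
obs 5: x=3 → posterior Gamma(21, 8)
obs 6: x=0 → posterior Gamma(21, 9)
obs 7: x=0 → posterior Gamma(21, 10)
obs 8: x=1 → posterior Gamma(22, 11)
obs 9: x=4 → posterior Gamma(26, 12)
obs 10: x=6 → posterior Gamma(32, 13)

14611715704635743044042335340909914273/58107639085518513608080430422426648576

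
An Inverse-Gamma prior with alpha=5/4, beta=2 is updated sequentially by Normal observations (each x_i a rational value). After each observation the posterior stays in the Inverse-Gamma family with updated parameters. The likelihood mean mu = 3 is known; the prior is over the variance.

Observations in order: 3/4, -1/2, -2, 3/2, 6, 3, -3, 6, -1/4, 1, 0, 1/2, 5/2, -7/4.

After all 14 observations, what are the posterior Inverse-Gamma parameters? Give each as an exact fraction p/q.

alpha=33/4, beta=2483/32

obs 1: x=3/4 → posterior Inverse-Gamma(7/4, 145/32)
obs 2: x=-1/2 → posterior Inverse-Gamma(9/4, 341/32)
obs 3: x=-2 → posterior Inverse-Gamma(11/4, 741/32)
obs 4: x=3/2 → posterior Inverse-Gamma(13/4, 777/32)
obs 5: x=6 → posterior Inverse-Gamma(15/4, 921/32)
obs 6: x=3 → posterior Inverse-Gamma(17/4, 921/32)
obs 7: x=-3 → posterior Inverse-Gamma(19/4, 1497/32)
obs 8: x=6 → posterior Inverse-Gamma(21/4, 1641/32)
obs 9: x=-1/4 → posterior Inverse-Gamma(23/4, 905/16)
obs 10: x=1 → posterior Inverse-Gamma(25/4, 937/16)
obs 11: x=0 → posterior Inverse-Gamma(27/4, 1009/16)
obs 12: x=1/2 → posterior Inverse-Gamma(29/4, 1059/16)
obs 13: x=5/2 → posterior Inverse-Gamma(31/4, 1061/16)
obs 14: x=-7/4 → posterior Inverse-Gamma(33/4, 2483/32)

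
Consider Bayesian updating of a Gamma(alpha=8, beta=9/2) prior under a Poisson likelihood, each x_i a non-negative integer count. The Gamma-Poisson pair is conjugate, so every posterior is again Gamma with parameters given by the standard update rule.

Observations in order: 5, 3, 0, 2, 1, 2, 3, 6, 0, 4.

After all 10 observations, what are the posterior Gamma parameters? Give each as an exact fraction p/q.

obs 1: x=5 → posterior Gamma(13, 11/2)
obs 2: x=3 → posterior Gamma(16, 13/2)
obs 3: x=0 → posterior Gamma(16, 15/2)
obs 4: x=2 → posterior Gamma(18, 17/2)
obs 5: x=1 → posterior Gamma(19, 19/2)
obs 6: x=2 → posterior Gamma(21, 21/2)
obs 7: x=3 → posterior Gamma(24, 23/2)
obs 8: x=6 → posterior Gamma(30, 25/2)
obs 9: x=0 → posterior Gamma(30, 27/2)
obs 10: x=4 → posterior Gamma(34, 29/2)

alpha=34, beta=29/2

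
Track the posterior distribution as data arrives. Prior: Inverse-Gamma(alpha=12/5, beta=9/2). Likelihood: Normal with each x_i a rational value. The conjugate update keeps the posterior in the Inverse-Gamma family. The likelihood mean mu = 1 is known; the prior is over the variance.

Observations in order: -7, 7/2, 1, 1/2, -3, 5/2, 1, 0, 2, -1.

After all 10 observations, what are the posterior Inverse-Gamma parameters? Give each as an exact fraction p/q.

obs 1: x=-7 → posterior Inverse-Gamma(29/10, 73/2)
obs 2: x=7/2 → posterior Inverse-Gamma(17/5, 317/8)
obs 3: x=1 → posterior Inverse-Gamma(39/10, 317/8)
obs 4: x=1/2 → posterior Inverse-Gamma(22/5, 159/4)
obs 5: x=-3 → posterior Inverse-Gamma(49/10, 191/4)
obs 6: x=5/2 → posterior Inverse-Gamma(27/5, 391/8)
obs 7: x=1 → posterior Inverse-Gamma(59/10, 391/8)
obs 8: x=0 → posterior Inverse-Gamma(32/5, 395/8)
obs 9: x=2 → posterior Inverse-Gamma(69/10, 399/8)
obs 10: x=-1 → posterior Inverse-Gamma(37/5, 415/8)

alpha=37/5, beta=415/8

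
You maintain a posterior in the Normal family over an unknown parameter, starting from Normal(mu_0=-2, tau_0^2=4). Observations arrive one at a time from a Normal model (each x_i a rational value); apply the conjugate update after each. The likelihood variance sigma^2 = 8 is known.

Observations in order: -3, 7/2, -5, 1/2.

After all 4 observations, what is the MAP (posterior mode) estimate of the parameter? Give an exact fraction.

obs 1: x=-3 → posterior Normal(-7/3, 8/3)
obs 2: x=7/2 → posterior Normal(-7/8, 2)
obs 3: x=-5 → posterior Normal(-17/10, 8/5)
obs 4: x=1/2 → posterior Normal(-4/3, 4/3)

-4/3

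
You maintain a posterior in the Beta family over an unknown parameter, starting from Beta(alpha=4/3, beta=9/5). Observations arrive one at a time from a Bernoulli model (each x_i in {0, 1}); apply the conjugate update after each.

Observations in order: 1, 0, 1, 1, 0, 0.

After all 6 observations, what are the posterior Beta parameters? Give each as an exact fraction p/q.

obs 1: x=1 → posterior Beta(7/3, 9/5)
obs 2: x=0 → posterior Beta(7/3, 14/5)
obs 3: x=1 → posterior Beta(10/3, 14/5)
obs 4: x=1 → posterior Beta(13/3, 14/5)
obs 5: x=0 → posterior Beta(13/3, 19/5)
obs 6: x=0 → posterior Beta(13/3, 24/5)

alpha=13/3, beta=24/5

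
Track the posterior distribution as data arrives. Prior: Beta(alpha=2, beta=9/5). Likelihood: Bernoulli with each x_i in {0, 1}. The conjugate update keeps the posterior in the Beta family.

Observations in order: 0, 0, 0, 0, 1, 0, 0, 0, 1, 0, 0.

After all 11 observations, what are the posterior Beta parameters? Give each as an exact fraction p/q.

alpha=4, beta=54/5

obs 1: x=0 → posterior Beta(2, 14/5)
obs 2: x=0 → posterior Beta(2, 19/5)
obs 3: x=0 → posterior Beta(2, 24/5)
obs 4: x=0 → posterior Beta(2, 29/5)
obs 5: x=1 → posterior Beta(3, 29/5)
obs 6: x=0 → posterior Beta(3, 34/5)
obs 7: x=0 → posterior Beta(3, 39/5)
obs 8: x=0 → posterior Beta(3, 44/5)
obs 9: x=1 → posterior Beta(4, 44/5)
obs 10: x=0 → posterior Beta(4, 49/5)
obs 11: x=0 → posterior Beta(4, 54/5)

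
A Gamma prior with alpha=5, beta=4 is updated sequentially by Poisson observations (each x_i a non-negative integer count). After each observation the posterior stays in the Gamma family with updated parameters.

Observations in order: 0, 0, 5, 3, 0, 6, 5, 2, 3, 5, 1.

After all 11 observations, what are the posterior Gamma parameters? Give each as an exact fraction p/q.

alpha=35, beta=15

obs 1: x=0 → posterior Gamma(5, 5)
obs 2: x=0 → posterior Gamma(5, 6)
obs 3: x=5 → posterior Gamma(10, 7)
obs 4: x=3 → posterior Gamma(13, 8)
obs 5: x=0 → posterior Gamma(13, 9)
obs 6: x=6 → posterior Gamma(19, 10)
obs 7: x=5 → posterior Gamma(24, 11)
obs 8: x=2 → posterior Gamma(26, 12)
obs 9: x=3 → posterior Gamma(29, 13)
obs 10: x=5 → posterior Gamma(34, 14)
obs 11: x=1 → posterior Gamma(35, 15)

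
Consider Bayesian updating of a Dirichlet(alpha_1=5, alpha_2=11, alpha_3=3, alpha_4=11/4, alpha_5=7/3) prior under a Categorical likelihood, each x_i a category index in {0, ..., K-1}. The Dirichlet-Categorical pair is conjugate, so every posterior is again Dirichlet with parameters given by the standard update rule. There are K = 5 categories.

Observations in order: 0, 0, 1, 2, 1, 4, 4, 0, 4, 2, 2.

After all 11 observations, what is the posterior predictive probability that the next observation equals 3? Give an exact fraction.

obs 1: x=0 → posterior Dirichlet(6, 11, 3, 11/4, 7/3)
obs 2: x=0 → posterior Dirichlet(7, 11, 3, 11/4, 7/3)
obs 3: x=1 → posterior Dirichlet(7, 12, 3, 11/4, 7/3)
obs 4: x=2 → posterior Dirichlet(7, 12, 4, 11/4, 7/3)
obs 5: x=1 → posterior Dirichlet(7, 13, 4, 11/4, 7/3)
obs 6: x=4 → posterior Dirichlet(7, 13, 4, 11/4, 10/3)
obs 7: x=4 → posterior Dirichlet(7, 13, 4, 11/4, 13/3)
obs 8: x=0 → posterior Dirichlet(8, 13, 4, 11/4, 13/3)
obs 9: x=4 → posterior Dirichlet(8, 13, 4, 11/4, 16/3)
obs 10: x=2 → posterior Dirichlet(8, 13, 5, 11/4, 16/3)
obs 11: x=2 → posterior Dirichlet(8, 13, 6, 11/4, 16/3)

33/421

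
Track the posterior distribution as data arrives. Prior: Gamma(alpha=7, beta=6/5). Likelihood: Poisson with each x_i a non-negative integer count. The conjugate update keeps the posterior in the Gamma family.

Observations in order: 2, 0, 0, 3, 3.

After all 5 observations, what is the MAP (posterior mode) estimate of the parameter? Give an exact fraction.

obs 1: x=2 → posterior Gamma(9, 11/5)
obs 2: x=0 → posterior Gamma(9, 16/5)
obs 3: x=0 → posterior Gamma(9, 21/5)
obs 4: x=3 → posterior Gamma(12, 26/5)
obs 5: x=3 → posterior Gamma(15, 31/5)

70/31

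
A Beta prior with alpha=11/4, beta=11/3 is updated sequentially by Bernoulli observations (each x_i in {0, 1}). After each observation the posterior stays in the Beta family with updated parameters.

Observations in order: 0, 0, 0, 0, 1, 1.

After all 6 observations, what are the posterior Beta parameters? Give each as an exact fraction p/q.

obs 1: x=0 → posterior Beta(11/4, 14/3)
obs 2: x=0 → posterior Beta(11/4, 17/3)
obs 3: x=0 → posterior Beta(11/4, 20/3)
obs 4: x=0 → posterior Beta(11/4, 23/3)
obs 5: x=1 → posterior Beta(15/4, 23/3)
obs 6: x=1 → posterior Beta(19/4, 23/3)

alpha=19/4, beta=23/3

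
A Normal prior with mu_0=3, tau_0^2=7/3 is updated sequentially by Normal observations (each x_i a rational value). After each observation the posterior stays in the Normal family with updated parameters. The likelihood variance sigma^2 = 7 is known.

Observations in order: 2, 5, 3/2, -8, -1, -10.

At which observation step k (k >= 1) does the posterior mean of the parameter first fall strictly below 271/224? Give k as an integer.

obs 1: x=2 → posterior Normal(11/4, 7/4)
obs 2: x=5 → posterior Normal(16/5, 7/5)
obs 3: x=3/2 → posterior Normal(35/12, 7/6)
obs 4: x=-8 → posterior Normal(19/14, 1)
obs 5: x=-1 → posterior Normal(17/16, 7/8)
obs 6: x=-10 → posterior Normal(-1/6, 7/9)

k = 5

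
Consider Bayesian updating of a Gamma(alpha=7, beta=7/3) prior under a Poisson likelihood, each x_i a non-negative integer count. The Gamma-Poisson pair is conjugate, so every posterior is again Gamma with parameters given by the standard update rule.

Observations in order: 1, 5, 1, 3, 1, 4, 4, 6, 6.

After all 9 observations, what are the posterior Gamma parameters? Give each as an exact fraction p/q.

obs 1: x=1 → posterior Gamma(8, 10/3)
obs 2: x=5 → posterior Gamma(13, 13/3)
obs 3: x=1 → posterior Gamma(14, 16/3)
obs 4: x=3 → posterior Gamma(17, 19/3)
obs 5: x=1 → posterior Gamma(18, 22/3)
obs 6: x=4 → posterior Gamma(22, 25/3)
obs 7: x=4 → posterior Gamma(26, 28/3)
obs 8: x=6 → posterior Gamma(32, 31/3)
obs 9: x=6 → posterior Gamma(38, 34/3)

alpha=38, beta=34/3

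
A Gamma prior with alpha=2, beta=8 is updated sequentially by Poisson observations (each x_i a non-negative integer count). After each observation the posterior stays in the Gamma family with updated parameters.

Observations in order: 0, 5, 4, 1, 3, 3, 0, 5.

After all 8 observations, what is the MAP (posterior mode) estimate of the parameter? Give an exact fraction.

obs 1: x=0 → posterior Gamma(2, 9)
obs 2: x=5 → posterior Gamma(7, 10)
obs 3: x=4 → posterior Gamma(11, 11)
obs 4: x=1 → posterior Gamma(12, 12)
obs 5: x=3 → posterior Gamma(15, 13)
obs 6: x=3 → posterior Gamma(18, 14)
obs 7: x=0 → posterior Gamma(18, 15)
obs 8: x=5 → posterior Gamma(23, 16)

11/8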